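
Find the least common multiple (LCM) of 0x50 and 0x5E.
Convert 0x50 (hexadecimal) → 5×16 = 80 (decimal)
Convert 0x5E (hexadecimal) → 5×16 + 14 = 94 (decimal)
Compute lcm(80, 94) = 3760
3760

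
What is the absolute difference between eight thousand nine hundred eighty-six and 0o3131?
Convert eight thousand nine hundred eighty-six (English words) → 8×1000 + 9×100 + 86 = 8986 (decimal)
Convert 0o3131 (octal) → 3×512 + 1×64 + 3×8 + 1 = 1625 (decimal)
Compute |8986 - 1625| = 7361
7361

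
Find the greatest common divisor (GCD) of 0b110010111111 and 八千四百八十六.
Convert 0b110010111111 (binary) → 2048 + 1024 + 128 + 32 + 16 + 8 + 4 + 2 + 1 = 3263 (decimal)
Convert 八千四百八十六 (Chinese numeral) → 8×1000 + 4×100 + 8×10 + 6 = 8486 (decimal)
Compute gcd(3263, 8486) = 1
1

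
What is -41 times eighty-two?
Convert eighty-two (English words) → 82 (decimal)
Compute -41 × 82 = -3362
-3362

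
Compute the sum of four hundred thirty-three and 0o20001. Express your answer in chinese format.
Convert four hundred thirty-three (English words) → 4×100 + 33 = 433 (decimal)
Convert 0o20001 (octal) → 2×4096 + 1 = 8193 (decimal)
Compute 433 + 8193 = 8626
Convert 8626 (decimal) → 8626 = 8×1000 + 6×100 + 2×10 + 6 → 八千六百二十六 (Chinese numeral)
八千六百二十六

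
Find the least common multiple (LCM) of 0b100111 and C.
Convert 0b100111 (binary) → 32 + 4 + 2 + 1 = 39 (decimal)
Convert C (Roman numeral) → 100 (decimal)
Compute lcm(39, 100) = 3900
3900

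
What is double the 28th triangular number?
The 28th triangular number = 28×29/2 = 406
Compute 406 × 2 = 812
812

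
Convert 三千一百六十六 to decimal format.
Convert 三千一百六十六 (Chinese numeral) → 3×1000 + 1×100 + 6×10 + 6 = 3166 (decimal)
3166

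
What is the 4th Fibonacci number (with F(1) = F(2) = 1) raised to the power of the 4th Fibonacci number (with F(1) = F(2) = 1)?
Convert the 4th Fibonacci number (with F(1) = F(2) = 1) (Fibonacci index) → 1, 1, 2, 3 → 3 (decimal)
Convert the 4th Fibonacci number (with F(1) = F(2) = 1) (Fibonacci index) → 1, 1, 2, 3 → 3 (decimal)
Compute 3 ^ 3 = 27
27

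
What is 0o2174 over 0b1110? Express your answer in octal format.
Convert 0o2174 (octal) → 2×512 + 1×64 + 7×8 + 4 = 1148 (decimal)
Convert 0b1110 (binary) → 8 + 4 + 2 = 14 (decimal)
Compute 1148 ÷ 14 = 82
Convert 82 (decimal) → 82 = 1×64 + 2×8 + 2 → 0o122 (octal)
0o122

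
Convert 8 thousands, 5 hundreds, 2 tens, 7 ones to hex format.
Convert 8 thousands, 5 hundreds, 2 tens, 7 ones (place-value notation) → 8×1000 + 5×100 + 2×10 + 7 = 8527 (decimal)
Convert 8527 (decimal) → 8527 = 2×4096 + 1×256 + 4×16 + 15 → 0x214F (hexadecimal)
0x214F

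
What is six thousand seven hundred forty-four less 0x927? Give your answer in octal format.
Convert six thousand seven hundred forty-four (English words) → 6×1000 + 7×100 + 44 = 6744 (decimal)
Convert 0x927 (hexadecimal) → 9×256 + 2×16 + 7 = 2343 (decimal)
Compute 6744 - 2343 = 4401
Convert 4401 (decimal) → 4401 = 1×4096 + 4×64 + 6×8 + 1 → 0o10461 (octal)
0o10461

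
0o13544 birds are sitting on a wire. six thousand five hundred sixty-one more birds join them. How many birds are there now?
Convert 0o13544 (octal) → 1×4096 + 3×512 + 5×64 + 4×8 + 4 = 5988 (decimal)
Convert six thousand five hundred sixty-one (English words) → 6×1000 + 5×100 + 61 = 6561 (decimal)
Compute 5988 + 6561 = 12549
12549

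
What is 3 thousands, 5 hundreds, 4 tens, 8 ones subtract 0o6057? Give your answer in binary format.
Convert 3 thousands, 5 hundreds, 4 tens, 8 ones (place-value notation) → 3×1000 + 5×100 + 4×10 + 8 = 3548 (decimal)
Convert 0o6057 (octal) → 6×512 + 5×8 + 7 = 3119 (decimal)
Compute 3548 - 3119 = 429
Convert 429 (decimal) → 429 = 256 + 128 + 32 + 8 + 4 + 1 → 0b110101101 (binary)
0b110101101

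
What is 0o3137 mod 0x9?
Convert 0o3137 (octal) → 3×512 + 1×64 + 3×8 + 7 = 1631 (decimal)
Convert 0x9 (hexadecimal) → 9 (decimal)
Compute 1631 mod 9 = 2
2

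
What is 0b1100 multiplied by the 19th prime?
Convert 0b1100 (binary) → 8 + 4 = 12 (decimal)
Convert the 19th prime (prime index) → 67 (decimal)
Compute 12 × 67 = 804
804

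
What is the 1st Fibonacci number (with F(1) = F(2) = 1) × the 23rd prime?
Convert the 1st Fibonacci number (with F(1) = F(2) = 1) (Fibonacci index) → 1 (decimal)
Convert the 23rd prime (prime index) → 83 (decimal)
Compute 1 × 83 = 83
83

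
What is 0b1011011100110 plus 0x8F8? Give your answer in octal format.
Convert 0b1011011100110 (binary) → 4096 + 1024 + 512 + 128 + 64 + 32 + 4 + 2 = 5862 (decimal)
Convert 0x8F8 (hexadecimal) → 8×256 + 15×16 + 8 = 2296 (decimal)
Compute 5862 + 2296 = 8158
Convert 8158 (decimal) → 8158 = 1×4096 + 7×512 + 7×64 + 3×8 + 6 → 0o17736 (octal)
0o17736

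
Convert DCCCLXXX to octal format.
Convert DCCCLXXX (Roman numeral) → 500 + 100 + 100 + 100 + 50 + 10 + 10 + 10 = 880 (decimal)
Convert 880 (decimal) → 880 = 1×512 + 5×64 + 6×8 → 0o1560 (octal)
0o1560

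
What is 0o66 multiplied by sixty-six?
Convert 0o66 (octal) → 6×8 + 6 = 54 (decimal)
Convert sixty-six (English words) → 66 (decimal)
Compute 54 × 66 = 3564
3564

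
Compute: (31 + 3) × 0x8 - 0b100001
Convert 0x8 (hexadecimal) → 8 (decimal)
Convert 0b100001 (binary) → 32 + 1 = 33 (decimal)
Expression in decimal: (31 + 3) × 8 - 33
Parentheses first: 31 + 3 = 34
Multiply: 34 × 8 = 272
Subtract: 272 - 33 = 239
239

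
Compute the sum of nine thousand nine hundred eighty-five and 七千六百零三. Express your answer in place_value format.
Convert nine thousand nine hundred eighty-five (English words) → 9×1000 + 9×100 + 85 = 9985 (decimal)
Convert 七千六百零三 (Chinese numeral) → 7×1000 + 6×100 + 3 = 7603 (decimal)
Compute 9985 + 7603 = 17588
Convert 17588 (decimal) → 17588 = 17×1000 + 5×100 + 8×10 + 8 → 17 thousands, 5 hundreds, 8 tens, 8 ones (place-value notation)
17 thousands, 5 hundreds, 8 tens, 8 ones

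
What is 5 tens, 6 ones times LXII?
Convert 5 tens, 6 ones (place-value notation) → 5×10 + 6 = 56 (decimal)
Convert LXII (Roman numeral) → 50 + 10 + 1 + 1 = 62 (decimal)
Compute 56 × 62 = 3472
3472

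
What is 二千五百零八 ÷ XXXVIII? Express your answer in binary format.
Convert 二千五百零八 (Chinese numeral) → 2×1000 + 5×100 + 8 = 2508 (decimal)
Convert XXXVIII (Roman numeral) → 10 + 10 + 10 + 5 + 1 + 1 + 1 = 38 (decimal)
Compute 2508 ÷ 38 = 66
Convert 66 (decimal) → 66 = 64 + 2 → 0b1000010 (binary)
0b1000010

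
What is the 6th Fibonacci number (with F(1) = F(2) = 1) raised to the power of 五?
Convert the 6th Fibonacci number (with F(1) = F(2) = 1) (Fibonacci index) → 1, 1, 2, 3, 5, 8 → 8 (decimal)
Convert 五 (Chinese numeral) → 5 (decimal)
Compute 8 ^ 5 = 32768
32768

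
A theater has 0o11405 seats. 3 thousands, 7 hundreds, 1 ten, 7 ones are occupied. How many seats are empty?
Convert 0o11405 (octal) → 1×4096 + 1×512 + 4×64 + 5 = 4869 (decimal)
Convert 3 thousands, 7 hundreds, 1 ten, 7 ones (place-value notation) → 3×1000 + 7×100 + 1×10 + 7 = 3717 (decimal)
Compute 4869 - 3717 = 1152
1152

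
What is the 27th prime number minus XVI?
The 27th prime number = 103
Convert XVI (Roman numeral) → 10 + 5 + 1 = 16 (decimal)
Compute 103 - 16 = 87
87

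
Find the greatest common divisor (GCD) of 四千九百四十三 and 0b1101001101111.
Convert 四千九百四十三 (Chinese numeral) → 4×1000 + 9×100 + 4×10 + 3 = 4943 (decimal)
Convert 0b1101001101111 (binary) → 4096 + 2048 + 512 + 64 + 32 + 8 + 4 + 2 + 1 = 6767 (decimal)
Compute gcd(4943, 6767) = 1
1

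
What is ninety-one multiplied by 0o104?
Convert ninety-one (English words) → 91 (decimal)
Convert 0o104 (octal) → 1×64 + 4 = 68 (decimal)
Compute 91 × 68 = 6188
6188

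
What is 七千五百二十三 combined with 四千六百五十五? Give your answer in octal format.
Convert 七千五百二十三 (Chinese numeral) → 7×1000 + 5×100 + 2×10 + 3 = 7523 (decimal)
Convert 四千六百五十五 (Chinese numeral) → 4×1000 + 6×100 + 5×10 + 5 = 4655 (decimal)
Compute 7523 + 4655 = 12178
Convert 12178 (decimal) → 12178 = 2×4096 + 7×512 + 6×64 + 2×8 + 2 → 0o27622 (octal)
0o27622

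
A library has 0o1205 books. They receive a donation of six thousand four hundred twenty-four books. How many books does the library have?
Convert 0o1205 (octal) → 1×512 + 2×64 + 5 = 645 (decimal)
Convert six thousand four hundred twenty-four (English words) → 6×1000 + 4×100 + 24 = 6424 (decimal)
Compute 645 + 6424 = 7069
7069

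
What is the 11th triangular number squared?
The 11th triangular number = 11×12/2 = 66
Compute 66² = 66 × 66 = 4356
4356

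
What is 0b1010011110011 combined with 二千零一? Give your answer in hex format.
Convert 0b1010011110011 (binary) → 4096 + 1024 + 128 + 64 + 32 + 16 + 2 + 1 = 5363 (decimal)
Convert 二千零一 (Chinese numeral) → 2×1000 + 1 = 2001 (decimal)
Compute 5363 + 2001 = 7364
Convert 7364 (decimal) → 7364 = 1×4096 + 12×256 + 12×16 + 4 → 0x1CC4 (hexadecimal)
0x1CC4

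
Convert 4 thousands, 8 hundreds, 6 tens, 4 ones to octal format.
Convert 4 thousands, 8 hundreds, 6 tens, 4 ones (place-value notation) → 4×1000 + 8×100 + 6×10 + 4 = 4864 (decimal)
Convert 4864 (decimal) → 4864 = 1×4096 + 1×512 + 4×64 → 0o11400 (octal)
0o11400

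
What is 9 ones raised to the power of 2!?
Convert 9 ones (place-value notation) → 9 (decimal)
Convert 2! (factorial) → 2 (decimal)
Compute 9 ^ 2 = 81
81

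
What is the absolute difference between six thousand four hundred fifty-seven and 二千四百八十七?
Convert six thousand four hundred fifty-seven (English words) → 6×1000 + 4×100 + 57 = 6457 (decimal)
Convert 二千四百八十七 (Chinese numeral) → 2×1000 + 4×100 + 8×10 + 7 = 2487 (decimal)
Compute |6457 - 2487| = 3970
3970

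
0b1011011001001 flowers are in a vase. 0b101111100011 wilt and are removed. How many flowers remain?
Convert 0b1011011001001 (binary) → 4096 + 1024 + 512 + 128 + 64 + 8 + 1 = 5833 (decimal)
Convert 0b101111100011 (binary) → 2048 + 512 + 256 + 128 + 64 + 32 + 2 + 1 = 3043 (decimal)
Compute 5833 - 3043 = 2790
2790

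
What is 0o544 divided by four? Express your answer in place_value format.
Convert 0o544 (octal) → 5×64 + 4×8 + 4 = 356 (decimal)
Convert four (English words) → 4 (decimal)
Compute 356 ÷ 4 = 89
Convert 89 (decimal) → 89 = 8×10 + 9 → 8 tens, 9 ones (place-value notation)
8 tens, 9 ones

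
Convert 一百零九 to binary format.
Convert 一百零九 (Chinese numeral) → 1×100 + 9 = 109 (decimal)
Convert 109 (decimal) → 109 = 64 + 32 + 8 + 4 + 1 → 0b1101101 (binary)
0b1101101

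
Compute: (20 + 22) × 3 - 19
Parentheses first: 20 + 22 = 42
Multiply: 42 × 3 = 126
Subtract: 126 - 19 = 107
107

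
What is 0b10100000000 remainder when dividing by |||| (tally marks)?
Convert 0b10100000000 (binary) → 1024 + 256 = 1280 (decimal)
Convert |||| (tally marks) → 4 (decimal)
Compute 1280 mod 4 = 0
0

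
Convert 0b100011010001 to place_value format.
Convert 0b100011010001 (binary) → 2048 + 128 + 64 + 16 + 1 = 2257 (decimal)
Convert 2257 (decimal) → 2257 = 2×1000 + 2×100 + 5×10 + 7 → 2 thousands, 2 hundreds, 5 tens, 7 ones (place-value notation)
2 thousands, 2 hundreds, 5 tens, 7 ones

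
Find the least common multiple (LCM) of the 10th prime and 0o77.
Convert the 10th prime (prime index) → 29 (decimal)
Convert 0o77 (octal) → 7×8 + 7 = 63 (decimal)
Compute lcm(29, 63) = 1827
1827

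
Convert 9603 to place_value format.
Convert 9603 (decimal) → 9603 = 9×1000 + 6×100 + 3 → 9 thousands, 6 hundreds, 3 ones (place-value notation)
9 thousands, 6 hundreds, 3 ones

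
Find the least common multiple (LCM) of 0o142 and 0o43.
Convert 0o142 (octal) → 1×64 + 4×8 + 2 = 98 (decimal)
Convert 0o43 (octal) → 4×8 + 3 = 35 (decimal)
Compute lcm(98, 35) = 490
490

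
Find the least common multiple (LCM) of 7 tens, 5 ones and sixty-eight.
Convert 7 tens, 5 ones (place-value notation) → 7×10 + 5 = 75 (decimal)
Convert sixty-eight (English words) → 68 (decimal)
Compute lcm(75, 68) = 5100
5100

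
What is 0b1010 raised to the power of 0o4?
Convert 0b1010 (binary) → 8 + 2 = 10 (decimal)
Convert 0o4 (octal) → 4 (decimal)
Compute 10 ^ 4 = 10000
10000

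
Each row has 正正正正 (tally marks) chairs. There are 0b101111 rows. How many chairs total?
Convert 正正正正 (tally marks) → 5 + 5 + 5 + 5 = 20 (decimal)
Convert 0b101111 (binary) → 32 + 8 + 4 + 2 + 1 = 47 (decimal)
Compute 20 × 47 = 940
940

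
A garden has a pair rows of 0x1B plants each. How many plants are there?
Convert 0x1B (hexadecimal) → 1×16 + 11 = 27 (decimal)
Convert a pair (colloquial) → 2 (decimal)
Compute 27 × 2 = 54
54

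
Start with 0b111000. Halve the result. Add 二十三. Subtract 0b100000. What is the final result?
Convert 0b111000 (binary) → 32 + 16 + 8 = 56 (decimal)
Start: 56
56 ÷ 2 = 28
Convert 二十三 (Chinese numeral) → 2×10 + 3 = 23 (decimal)
28 + 23 = 51
Convert 0b100000 (binary) → 32 (decimal)
51 - 32 = 19
19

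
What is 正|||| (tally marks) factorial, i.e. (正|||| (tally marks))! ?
Convert 正|||| (tally marks) → 5 + 4 = 9 (decimal)
Compute 9! = 362880
362880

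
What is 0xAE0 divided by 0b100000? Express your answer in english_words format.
Convert 0xAE0 (hexadecimal) → 10×256 + 14×16 = 2784 (decimal)
Convert 0b100000 (binary) → 32 (decimal)
Compute 2784 ÷ 32 = 87
Convert 87 (decimal) → eighty-seven (English words)
eighty-seven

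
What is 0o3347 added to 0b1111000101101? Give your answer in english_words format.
Convert 0o3347 (octal) → 3×512 + 3×64 + 4×8 + 7 = 1767 (decimal)
Convert 0b1111000101101 (binary) → 4096 + 2048 + 1024 + 512 + 32 + 8 + 4 + 1 = 7725 (decimal)
Compute 1767 + 7725 = 9492
Convert 9492 (decimal) → 9492 = 9×1000 + 4×100 + 92 → nine thousand four hundred ninety-two (English words)
nine thousand four hundred ninety-two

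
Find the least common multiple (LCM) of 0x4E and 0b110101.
Convert 0x4E (hexadecimal) → 4×16 + 14 = 78 (decimal)
Convert 0b110101 (binary) → 32 + 16 + 4 + 1 = 53 (decimal)
Compute lcm(78, 53) = 4134
4134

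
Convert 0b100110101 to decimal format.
Convert 0b100110101 (binary) → 256 + 32 + 16 + 4 + 1 = 309 (decimal)
309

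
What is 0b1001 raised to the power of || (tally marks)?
Convert 0b1001 (binary) → 8 + 1 = 9 (decimal)
Convert || (tally marks) → 2 (decimal)
Compute 9 ^ 2 = 81
81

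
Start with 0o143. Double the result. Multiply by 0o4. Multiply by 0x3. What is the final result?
Convert 0o143 (octal) → 1×64 + 4×8 + 3 = 99 (decimal)
Start: 99
99 × 2 = 198
Convert 0o4 (octal) → 4 (decimal)
198 × 4 = 792
Convert 0x3 (hexadecimal) → 3 (decimal)
792 × 3 = 2376
2376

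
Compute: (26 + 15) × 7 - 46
Parentheses first: 26 + 15 = 41
Multiply: 41 × 7 = 287
Subtract: 287 - 46 = 241
241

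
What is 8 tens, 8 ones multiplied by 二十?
Convert 8 tens, 8 ones (place-value notation) → 8×10 + 8 = 88 (decimal)
Convert 二十 (Chinese numeral) → 2×10 = 20 (decimal)
Compute 88 × 20 = 1760
1760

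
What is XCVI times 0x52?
Convert XCVI (Roman numeral) → 90 + 5 + 1 = 96 (decimal)
Convert 0x52 (hexadecimal) → 5×16 + 2 = 82 (decimal)
Compute 96 × 82 = 7872
7872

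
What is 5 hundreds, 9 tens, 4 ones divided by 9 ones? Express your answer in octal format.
Convert 5 hundreds, 9 tens, 4 ones (place-value notation) → 5×100 + 9×10 + 4 = 594 (decimal)
Convert 9 ones (place-value notation) → 9 (decimal)
Compute 594 ÷ 9 = 66
Convert 66 (decimal) → 66 = 1×64 + 2 → 0o102 (octal)
0o102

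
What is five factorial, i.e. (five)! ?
Convert five (English words) → 5 (decimal)
Compute 5! = 120
120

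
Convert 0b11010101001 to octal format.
Convert 0b11010101001 (binary) → 1024 + 512 + 128 + 32 + 8 + 1 = 1705 (decimal)
Convert 1705 (decimal) → 1705 = 3×512 + 2×64 + 5×8 + 1 → 0o3251 (octal)
0o3251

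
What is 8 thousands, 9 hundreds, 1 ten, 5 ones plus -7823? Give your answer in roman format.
Convert 8 thousands, 9 hundreds, 1 ten, 5 ones (place-value notation) → 8×1000 + 9×100 + 1×10 + 5 = 8915 (decimal)
Compute 8915 + -7823 = 1092
Convert 1092 (decimal) → 1092 = 1000 + 90 + 1 + 1 → MXCII (Roman numeral)
MXCII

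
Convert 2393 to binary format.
Convert 2393 (decimal) → 2393 = 2048 + 256 + 64 + 16 + 8 + 1 → 0b100101011001 (binary)
0b100101011001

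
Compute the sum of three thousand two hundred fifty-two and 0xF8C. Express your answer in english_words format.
Convert three thousand two hundred fifty-two (English words) → 3×1000 + 2×100 + 52 = 3252 (decimal)
Convert 0xF8C (hexadecimal) → 15×256 + 8×16 + 12 = 3980 (decimal)
Compute 3252 + 3980 = 7232
Convert 7232 (decimal) → 7232 = 7×1000 + 2×100 + 32 → seven thousand two hundred thirty-two (English words)
seven thousand two hundred thirty-two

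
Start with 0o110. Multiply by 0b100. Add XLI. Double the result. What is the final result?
Convert 0o110 (octal) → 1×64 + 1×8 = 72 (decimal)
Start: 72
Convert 0b100 (binary) → 4 (decimal)
72 × 4 = 288
Convert XLI (Roman numeral) → 40 + 1 = 41 (decimal)
288 + 41 = 329
329 × 2 = 658
658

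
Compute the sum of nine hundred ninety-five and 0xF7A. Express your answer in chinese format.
Convert nine hundred ninety-five (English words) → 9×100 + 95 = 995 (decimal)
Convert 0xF7A (hexadecimal) → 15×256 + 7×16 + 10 = 3962 (decimal)
Compute 995 + 3962 = 4957
Convert 4957 (decimal) → 4957 = 4×1000 + 9×100 + 5×10 + 7 → 四千九百五十七 (Chinese numeral)
四千九百五十七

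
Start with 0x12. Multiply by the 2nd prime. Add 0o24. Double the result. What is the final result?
Convert 0x12 (hexadecimal) → 1×16 + 2 = 18 (decimal)
Start: 18
Convert the 2nd prime (prime index) → 3 (decimal)
18 × 3 = 54
Convert 0o24 (octal) → 2×8 + 4 = 20 (decimal)
54 + 20 = 74
74 × 2 = 148
148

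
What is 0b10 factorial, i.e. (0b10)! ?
Convert 0b10 (binary) → 2 (decimal)
Compute 2! = 2
2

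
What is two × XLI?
Convert two (English words) → 2 (decimal)
Convert XLI (Roman numeral) → 40 + 1 = 41 (decimal)
Compute 2 × 41 = 82
82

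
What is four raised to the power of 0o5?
Convert four (English words) → 4 (decimal)
Convert 0o5 (octal) → 5 (decimal)
Compute 4 ^ 5 = 1024
1024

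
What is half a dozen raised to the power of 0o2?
Convert half a dozen (colloquial) → 6 (decimal)
Convert 0o2 (octal) → 2 (decimal)
Compute 6 ^ 2 = 36
36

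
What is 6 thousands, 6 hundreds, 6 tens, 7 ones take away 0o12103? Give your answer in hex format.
Convert 6 thousands, 6 hundreds, 6 tens, 7 ones (place-value notation) → 6×1000 + 6×100 + 6×10 + 7 = 6667 (decimal)
Convert 0o12103 (octal) → 1×4096 + 2×512 + 1×64 + 3 = 5187 (decimal)
Compute 6667 - 5187 = 1480
Convert 1480 (decimal) → 1480 = 5×256 + 12×16 + 8 → 0x5C8 (hexadecimal)
0x5C8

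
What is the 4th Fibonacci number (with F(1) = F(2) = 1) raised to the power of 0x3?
Convert the 4th Fibonacci number (with F(1) = F(2) = 1) (Fibonacci index) → 1, 1, 2, 3 → 3 (decimal)
Convert 0x3 (hexadecimal) → 3 (decimal)
Compute 3 ^ 3 = 27
27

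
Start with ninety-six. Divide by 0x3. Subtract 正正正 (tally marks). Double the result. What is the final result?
Convert ninety-six (English words) → 96 (decimal)
Start: 96
Convert 0x3 (hexadecimal) → 3 (decimal)
96 ÷ 3 = 32
Convert 正正正 (tally marks) → 5 + 5 + 5 = 15 (decimal)
32 - 15 = 17
17 × 2 = 34
34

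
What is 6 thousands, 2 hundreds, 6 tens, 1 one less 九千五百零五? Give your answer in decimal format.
Convert 6 thousands, 2 hundreds, 6 tens, 1 one (place-value notation) → 6×1000 + 2×100 + 6×10 + 1 = 6261 (decimal)
Convert 九千五百零五 (Chinese numeral) → 9×1000 + 5×100 + 5 = 9505 (decimal)
Compute 6261 - 9505 = -3244
-3244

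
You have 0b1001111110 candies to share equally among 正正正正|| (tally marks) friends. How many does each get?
Convert 0b1001111110 (binary) → 512 + 64 + 32 + 16 + 8 + 4 + 2 = 638 (decimal)
Convert 正正正正|| (tally marks) → 5 + 5 + 5 + 5 + 2 = 22 (decimal)
Compute 638 ÷ 22 = 29
29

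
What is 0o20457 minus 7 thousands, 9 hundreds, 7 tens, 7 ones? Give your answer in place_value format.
Convert 0o20457 (octal) → 2×4096 + 4×64 + 5×8 + 7 = 8495 (decimal)
Convert 7 thousands, 9 hundreds, 7 tens, 7 ones (place-value notation) → 7×1000 + 9×100 + 7×10 + 7 = 7977 (decimal)
Compute 8495 - 7977 = 518
Convert 518 (decimal) → 518 = 5×100 + 1×10 + 8 → 5 hundreds, 1 ten, 8 ones (place-value notation)
5 hundreds, 1 ten, 8 ones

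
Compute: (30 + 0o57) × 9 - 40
Convert 0o57 (octal) → 5×8 + 7 = 47 (decimal)
Expression in decimal: (30 + 47) × 9 - 40
Parentheses first: 30 + 47 = 77
Multiply: 77 × 9 = 693
Subtract: 693 - 40 = 653
653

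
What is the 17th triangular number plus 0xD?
The 17th triangular number = 17×18/2 = 153
Convert 0xD (hexadecimal) → 13 (decimal)
Compute 153 + 13 = 166
166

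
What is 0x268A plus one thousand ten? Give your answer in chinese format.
Convert 0x268A (hexadecimal) → 2×4096 + 6×256 + 8×16 + 10 = 9866 (decimal)
Convert one thousand ten (English words) → 1×1000 + 10 = 1010 (decimal)
Compute 9866 + 1010 = 10876
Convert 10876 (decimal) → 10876 = 1×10000 + 8×100 + 7×10 + 6 → 一万零八百七十六 (Chinese numeral)
一万零八百七十六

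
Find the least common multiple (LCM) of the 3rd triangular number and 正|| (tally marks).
Convert the 3rd triangular number (triangular index) → 3×4/2 = 6 (decimal)
Convert 正|| (tally marks) → 5 + 2 = 7 (decimal)
Compute lcm(6, 7) = 42
42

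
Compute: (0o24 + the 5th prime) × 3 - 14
Convert 0o24 (octal) → 2×8 + 4 = 20 (decimal)
Convert the 5th prime (prime index) → 11 (decimal)
Expression in decimal: (20 + 11) × 3 - 14
Parentheses first: 20 + 11 = 31
Multiply: 31 × 3 = 93
Subtract: 93 - 14 = 79
79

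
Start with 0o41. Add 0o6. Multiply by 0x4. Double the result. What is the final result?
Convert 0o41 (octal) → 4×8 + 1 = 33 (decimal)
Start: 33
Convert 0o6 (octal) → 6 (decimal)
33 + 6 = 39
Convert 0x4 (hexadecimal) → 4 (decimal)
39 × 4 = 156
156 × 2 = 312
312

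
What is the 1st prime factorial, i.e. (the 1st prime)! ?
Convert the 1st prime (prime index) → 2 (decimal)
Compute 2! = 2
2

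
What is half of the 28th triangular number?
The 28th triangular number = 28×29/2 = 406
Compute 406 ÷ 2 = 203
203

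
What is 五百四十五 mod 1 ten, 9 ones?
Convert 五百四十五 (Chinese numeral) → 5×100 + 4×10 + 5 = 545 (decimal)
Convert 1 ten, 9 ones (place-value notation) → 1×10 + 9 = 19 (decimal)
Compute 545 mod 19 = 13
13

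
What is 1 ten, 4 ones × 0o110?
Convert 1 ten, 4 ones (place-value notation) → 1×10 + 4 = 14 (decimal)
Convert 0o110 (octal) → 1×64 + 1×8 = 72 (decimal)
Compute 14 × 72 = 1008
1008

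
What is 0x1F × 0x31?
Convert 0x1F (hexadecimal) → 1×16 + 15 = 31 (decimal)
Convert 0x31 (hexadecimal) → 3×16 + 1 = 49 (decimal)
Compute 31 × 49 = 1519
1519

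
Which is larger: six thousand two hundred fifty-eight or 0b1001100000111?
Convert six thousand two hundred fifty-eight (English words) → 6×1000 + 2×100 + 58 = 6258 (decimal)
Convert 0b1001100000111 (binary) → 4096 + 512 + 256 + 4 + 2 + 1 = 4871 (decimal)
Compare 6258 vs 4871: larger = 6258
6258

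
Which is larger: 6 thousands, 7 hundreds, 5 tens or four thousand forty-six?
Convert 6 thousands, 7 hundreds, 5 tens (place-value notation) → 6×1000 + 7×100 + 5×10 = 6750 (decimal)
Convert four thousand forty-six (English words) → 4×1000 + 46 = 4046 (decimal)
Compare 6750 vs 4046: larger = 6750
6750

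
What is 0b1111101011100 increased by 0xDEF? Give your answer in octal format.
Convert 0b1111101011100 (binary) → 4096 + 2048 + 1024 + 512 + 256 + 64 + 16 + 8 + 4 = 8028 (decimal)
Convert 0xDEF (hexadecimal) → 13×256 + 14×16 + 15 = 3567 (decimal)
Compute 8028 + 3567 = 11595
Convert 11595 (decimal) → 11595 = 2×4096 + 6×512 + 5×64 + 1×8 + 3 → 0o26513 (octal)
0o26513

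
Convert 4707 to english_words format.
Convert 4707 (decimal) → 4707 = 4×1000 + 7×100 + 7 → four thousand seven hundred seven (English words)
four thousand seven hundred seven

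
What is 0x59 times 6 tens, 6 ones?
Convert 0x59 (hexadecimal) → 5×16 + 9 = 89 (decimal)
Convert 6 tens, 6 ones (place-value notation) → 6×10 + 6 = 66 (decimal)
Compute 89 × 66 = 5874
5874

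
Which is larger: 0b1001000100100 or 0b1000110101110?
Convert 0b1001000100100 (binary) → 4096 + 512 + 32 + 4 = 4644 (decimal)
Convert 0b1000110101110 (binary) → 4096 + 256 + 128 + 32 + 8 + 4 + 2 = 4526 (decimal)
Compare 4644 vs 4526: larger = 4644
4644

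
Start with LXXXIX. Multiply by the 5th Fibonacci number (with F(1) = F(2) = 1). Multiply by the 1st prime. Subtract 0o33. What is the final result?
Convert LXXXIX (Roman numeral) → 50 + 10 + 10 + 10 + 9 = 89 (decimal)
Start: 89
Convert the 5th Fibonacci number (with F(1) = F(2) = 1) (Fibonacci index) → 1, 1, 2, 3, 5 → 5 (decimal)
89 × 5 = 445
Convert the 1st prime (prime index) → 2 (decimal)
445 × 2 = 890
Convert 0o33 (octal) → 3×8 + 3 = 27 (decimal)
890 - 27 = 863
863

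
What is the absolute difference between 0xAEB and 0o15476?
Convert 0xAEB (hexadecimal) → 10×256 + 14×16 + 11 = 2795 (decimal)
Convert 0o15476 (octal) → 1×4096 + 5×512 + 4×64 + 7×8 + 6 = 6974 (decimal)
Compute |2795 - 6974| = 4179
4179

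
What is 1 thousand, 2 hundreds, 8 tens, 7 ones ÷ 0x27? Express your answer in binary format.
Convert 1 thousand, 2 hundreds, 8 tens, 7 ones (place-value notation) → 1×1000 + 2×100 + 8×10 + 7 = 1287 (decimal)
Convert 0x27 (hexadecimal) → 2×16 + 7 = 39 (decimal)
Compute 1287 ÷ 39 = 33
Convert 33 (decimal) → 33 = 32 + 1 → 0b100001 (binary)
0b100001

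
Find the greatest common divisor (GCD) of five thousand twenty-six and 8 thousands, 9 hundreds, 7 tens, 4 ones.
Convert five thousand twenty-six (English words) → 5×1000 + 26 = 5026 (decimal)
Convert 8 thousands, 9 hundreds, 7 tens, 4 ones (place-value notation) → 8×1000 + 9×100 + 7×10 + 4 = 8974 (decimal)
Compute gcd(5026, 8974) = 14
14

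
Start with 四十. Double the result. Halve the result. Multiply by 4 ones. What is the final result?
Convert 四十 (Chinese numeral) → 4×10 = 40 (decimal)
Start: 40
40 × 2 = 80
80 ÷ 2 = 40
Convert 4 ones (place-value notation) → 4 (decimal)
40 × 4 = 160
160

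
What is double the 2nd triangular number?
The 2nd triangular number = 2×3/2 = 3
Compute 3 × 2 = 6
6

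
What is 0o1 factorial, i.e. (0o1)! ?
Convert 0o1 (octal) → 1 (decimal)
Compute 1! = 1
1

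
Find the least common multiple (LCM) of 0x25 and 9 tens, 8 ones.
Convert 0x25 (hexadecimal) → 2×16 + 5 = 37 (decimal)
Convert 9 tens, 8 ones (place-value notation) → 9×10 + 8 = 98 (decimal)
Compute lcm(37, 98) = 3626
3626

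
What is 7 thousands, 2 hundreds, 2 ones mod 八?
Convert 7 thousands, 2 hundreds, 2 ones (place-value notation) → 7×1000 + 2×100 + 2 = 7202 (decimal)
Convert 八 (Chinese numeral) → 8 (decimal)
Compute 7202 mod 8 = 2
2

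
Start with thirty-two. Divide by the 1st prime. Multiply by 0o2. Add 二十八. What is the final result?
Convert thirty-two (English words) → 32 (decimal)
Start: 32
Convert the 1st prime (prime index) → 2 (decimal)
32 ÷ 2 = 16
Convert 0o2 (octal) → 2 (decimal)
16 × 2 = 32
Convert 二十八 (Chinese numeral) → 2×10 + 8 = 28 (decimal)
32 + 28 = 60
60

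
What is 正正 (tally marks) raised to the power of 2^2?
Convert 正正 (tally marks) → 5 + 5 = 10 (decimal)
Convert 2^2 (power) → 4 (decimal)
Compute 10 ^ 4 = 10000
10000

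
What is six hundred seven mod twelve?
Convert six hundred seven (English words) → 6×100 + 7 = 607 (decimal)
Convert twelve (English words) → 12 (decimal)
Compute 607 mod 12 = 7
7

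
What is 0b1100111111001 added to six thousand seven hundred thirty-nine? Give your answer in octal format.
Convert 0b1100111111001 (binary) → 4096 + 2048 + 256 + 128 + 64 + 32 + 16 + 8 + 1 = 6649 (decimal)
Convert six thousand seven hundred thirty-nine (English words) → 6×1000 + 7×100 + 39 = 6739 (decimal)
Compute 6649 + 6739 = 13388
Convert 13388 (decimal) → 13388 = 3×4096 + 2×512 + 1×64 + 1×8 + 4 → 0o32114 (octal)
0o32114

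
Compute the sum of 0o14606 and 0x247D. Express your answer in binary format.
Convert 0o14606 (octal) → 1×4096 + 4×512 + 6×64 + 6 = 6534 (decimal)
Convert 0x247D (hexadecimal) → 2×4096 + 4×256 + 7×16 + 13 = 9341 (decimal)
Compute 6534 + 9341 = 15875
Convert 15875 (decimal) → 15875 = 8192 + 4096 + 2048 + 1024 + 512 + 2 + 1 → 0b11111000000011 (binary)
0b11111000000011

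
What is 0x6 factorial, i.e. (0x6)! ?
Convert 0x6 (hexadecimal) → 6 (decimal)
Compute 6! = 720
720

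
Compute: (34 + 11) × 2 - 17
Parentheses first: 34 + 11 = 45
Multiply: 45 × 2 = 90
Subtract: 90 - 17 = 73
73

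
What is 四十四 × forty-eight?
Convert 四十四 (Chinese numeral) → 4×10 + 4 = 44 (decimal)
Convert forty-eight (English words) → 48 (decimal)
Compute 44 × 48 = 2112
2112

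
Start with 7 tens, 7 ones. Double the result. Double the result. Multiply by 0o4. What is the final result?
Convert 7 tens, 7 ones (place-value notation) → 7×10 + 7 = 77 (decimal)
Start: 77
77 × 2 = 154
154 × 2 = 308
Convert 0o4 (octal) → 4 (decimal)
308 × 4 = 1232
1232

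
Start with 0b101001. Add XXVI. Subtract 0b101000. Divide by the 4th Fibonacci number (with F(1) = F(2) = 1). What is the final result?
Convert 0b101001 (binary) → 32 + 8 + 1 = 41 (decimal)
Start: 41
Convert XXVI (Roman numeral) → 10 + 10 + 5 + 1 = 26 (decimal)
41 + 26 = 67
Convert 0b101000 (binary) → 32 + 8 = 40 (decimal)
67 - 40 = 27
Convert the 4th Fibonacci number (with F(1) = F(2) = 1) (Fibonacci index) → 1, 1, 2, 3 → 3 (decimal)
27 ÷ 3 = 9
9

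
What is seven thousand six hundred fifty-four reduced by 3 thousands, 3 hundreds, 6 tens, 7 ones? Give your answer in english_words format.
Convert seven thousand six hundred fifty-four (English words) → 7×1000 + 6×100 + 54 = 7654 (decimal)
Convert 3 thousands, 3 hundreds, 6 tens, 7 ones (place-value notation) → 3×1000 + 3×100 + 6×10 + 7 = 3367 (decimal)
Compute 7654 - 3367 = 4287
Convert 4287 (decimal) → 4287 = 4×1000 + 2×100 + 87 → four thousand two hundred eighty-seven (English words)
four thousand two hundred eighty-seven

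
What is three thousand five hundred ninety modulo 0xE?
Convert three thousand five hundred ninety (English words) → 3×1000 + 5×100 + 90 = 3590 (decimal)
Convert 0xE (hexadecimal) → 14 (decimal)
Compute 3590 mod 14 = 6
6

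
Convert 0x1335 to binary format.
Convert 0x1335 (hexadecimal) → 1×4096 + 3×256 + 3×16 + 5 = 4917 (decimal)
Convert 4917 (decimal) → 4917 = 4096 + 512 + 256 + 32 + 16 + 4 + 1 → 0b1001100110101 (binary)
0b1001100110101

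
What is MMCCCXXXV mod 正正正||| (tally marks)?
Convert MMCCCXXXV (Roman numeral) → 1000 + 1000 + 100 + 100 + 100 + 10 + 10 + 10 + 5 = 2335 (decimal)
Convert 正正正||| (tally marks) → 5 + 5 + 5 + 3 = 18 (decimal)
Compute 2335 mod 18 = 13
13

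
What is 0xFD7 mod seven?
Convert 0xFD7 (hexadecimal) → 15×256 + 13×16 + 7 = 4055 (decimal)
Convert seven (English words) → 7 (decimal)
Compute 4055 mod 7 = 2
2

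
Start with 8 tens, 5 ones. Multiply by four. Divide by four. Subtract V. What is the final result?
Convert 8 tens, 5 ones (place-value notation) → 8×10 + 5 = 85 (decimal)
Start: 85
Convert four (English words) → 4 (decimal)
85 × 4 = 340
Convert four (English words) → 4 (decimal)
340 ÷ 4 = 85
Convert V (Roman numeral) → 5 (decimal)
85 - 5 = 80
80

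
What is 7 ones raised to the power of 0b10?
Convert 7 ones (place-value notation) → 7 (decimal)
Convert 0b10 (binary) → 2 (decimal)
Compute 7 ^ 2 = 49
49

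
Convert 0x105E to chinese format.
Convert 0x105E (hexadecimal) → 1×4096 + 5×16 + 14 = 4190 (decimal)
Convert 4190 (decimal) → 4190 = 4×1000 + 1×100 + 9×10 → 四千一百九十 (Chinese numeral)
四千一百九十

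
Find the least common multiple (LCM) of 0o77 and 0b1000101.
Convert 0o77 (octal) → 7×8 + 7 = 63 (decimal)
Convert 0b1000101 (binary) → 64 + 4 + 1 = 69 (decimal)
Compute lcm(63, 69) = 1449
1449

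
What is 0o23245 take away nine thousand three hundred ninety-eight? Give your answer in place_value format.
Convert 0o23245 (octal) → 2×4096 + 3×512 + 2×64 + 4×8 + 5 = 9893 (decimal)
Convert nine thousand three hundred ninety-eight (English words) → 9×1000 + 3×100 + 98 = 9398 (decimal)
Compute 9893 - 9398 = 495
Convert 495 (decimal) → 495 = 4×100 + 9×10 + 5 → 4 hundreds, 9 tens, 5 ones (place-value notation)
4 hundreds, 9 tens, 5 ones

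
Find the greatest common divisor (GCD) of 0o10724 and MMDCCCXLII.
Convert 0o10724 (octal) → 1×4096 + 7×64 + 2×8 + 4 = 4564 (decimal)
Convert MMDCCCXLII (Roman numeral) → 1000 + 1000 + 500 + 100 + 100 + 100 + 40 + 1 + 1 = 2842 (decimal)
Compute gcd(4564, 2842) = 14
14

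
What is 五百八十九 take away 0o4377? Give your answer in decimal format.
Convert 五百八十九 (Chinese numeral) → 5×100 + 8×10 + 9 = 589 (decimal)
Convert 0o4377 (octal) → 4×512 + 3×64 + 7×8 + 7 = 2303 (decimal)
Compute 589 - 2303 = -1714
-1714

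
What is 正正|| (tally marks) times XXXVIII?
Convert 正正|| (tally marks) → 5 + 5 + 2 = 12 (decimal)
Convert XXXVIII (Roman numeral) → 10 + 10 + 10 + 5 + 1 + 1 + 1 = 38 (decimal)
Compute 12 × 38 = 456
456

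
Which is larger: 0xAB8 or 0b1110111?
Convert 0xAB8 (hexadecimal) → 10×256 + 11×16 + 8 = 2744 (decimal)
Convert 0b1110111 (binary) → 64 + 32 + 16 + 4 + 2 + 1 = 119 (decimal)
Compare 2744 vs 119: larger = 2744
2744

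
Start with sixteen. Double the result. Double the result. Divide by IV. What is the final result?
Convert sixteen (English words) → 16 (decimal)
Start: 16
16 × 2 = 32
32 × 2 = 64
Convert IV (Roman numeral) → 4 (decimal)
64 ÷ 4 = 16
16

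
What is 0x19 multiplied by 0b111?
Convert 0x19 (hexadecimal) → 1×16 + 9 = 25 (decimal)
Convert 0b111 (binary) → 4 + 2 + 1 = 7 (decimal)
Compute 25 × 7 = 175
175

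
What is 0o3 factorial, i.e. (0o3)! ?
Convert 0o3 (octal) → 3 (decimal)
Compute 3! = 6
6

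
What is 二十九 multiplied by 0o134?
Convert 二十九 (Chinese numeral) → 2×10 + 9 = 29 (decimal)
Convert 0o134 (octal) → 1×64 + 3×8 + 4 = 92 (decimal)
Compute 29 × 92 = 2668
2668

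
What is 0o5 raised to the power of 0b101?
Convert 0o5 (octal) → 5 (decimal)
Convert 0b101 (binary) → 4 + 1 = 5 (decimal)
Compute 5 ^ 5 = 3125
3125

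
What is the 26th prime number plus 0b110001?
The 26th prime number = 101
Convert 0b110001 (binary) → 32 + 16 + 1 = 49 (decimal)
Compute 101 + 49 = 150
150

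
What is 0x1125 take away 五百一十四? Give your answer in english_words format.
Convert 0x1125 (hexadecimal) → 1×4096 + 1×256 + 2×16 + 5 = 4389 (decimal)
Convert 五百一十四 (Chinese numeral) → 5×100 + 1×10 + 4 = 514 (decimal)
Compute 4389 - 514 = 3875
Convert 3875 (decimal) → 3875 = 3×1000 + 8×100 + 75 → three thousand eight hundred seventy-five (English words)
three thousand eight hundred seventy-five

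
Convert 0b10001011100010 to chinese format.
Convert 0b10001011100010 (binary) → 8192 + 512 + 128 + 64 + 32 + 2 = 8930 (decimal)
Convert 8930 (decimal) → 8930 = 8×1000 + 9×100 + 3×10 → 八千九百三十 (Chinese numeral)
八千九百三十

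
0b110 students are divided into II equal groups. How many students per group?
Convert 0b110 (binary) → 4 + 2 = 6 (decimal)
Convert II (Roman numeral) → 1 + 1 = 2 (decimal)
Compute 6 ÷ 2 = 3
3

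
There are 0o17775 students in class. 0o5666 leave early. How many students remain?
Convert 0o17775 (octal) → 1×4096 + 7×512 + 7×64 + 7×8 + 5 = 8189 (decimal)
Convert 0o5666 (octal) → 5×512 + 6×64 + 6×8 + 6 = 2998 (decimal)
Compute 8189 - 2998 = 5191
5191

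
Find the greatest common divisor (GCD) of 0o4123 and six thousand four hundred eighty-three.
Convert 0o4123 (octal) → 4×512 + 1×64 + 2×8 + 3 = 2131 (decimal)
Convert six thousand four hundred eighty-three (English words) → 6×1000 + 4×100 + 83 = 6483 (decimal)
Compute gcd(2131, 6483) = 1
1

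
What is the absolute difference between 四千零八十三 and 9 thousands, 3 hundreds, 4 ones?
Convert 四千零八十三 (Chinese numeral) → 4×1000 + 8×10 + 3 = 4083 (decimal)
Convert 9 thousands, 3 hundreds, 4 ones (place-value notation) → 9×1000 + 3×100 + 4 = 9304 (decimal)
Compute |4083 - 9304| = 5221
5221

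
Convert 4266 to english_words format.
Convert 4266 (decimal) → 4266 = 4×1000 + 2×100 + 66 → four thousand two hundred sixty-six (English words)
four thousand two hundred sixty-six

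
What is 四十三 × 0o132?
Convert 四十三 (Chinese numeral) → 4×10 + 3 = 43 (decimal)
Convert 0o132 (octal) → 1×64 + 3×8 + 2 = 90 (decimal)
Compute 43 × 90 = 3870
3870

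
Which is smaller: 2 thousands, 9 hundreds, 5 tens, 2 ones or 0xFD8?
Convert 2 thousands, 9 hundreds, 5 tens, 2 ones (place-value notation) → 2×1000 + 9×100 + 5×10 + 2 = 2952 (decimal)
Convert 0xFD8 (hexadecimal) → 15×256 + 13×16 + 8 = 4056 (decimal)
Compare 2952 vs 4056: smaller = 2952
2952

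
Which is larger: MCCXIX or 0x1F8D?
Convert MCCXIX (Roman numeral) → 1000 + 100 + 100 + 10 + 9 = 1219 (decimal)
Convert 0x1F8D (hexadecimal) → 1×4096 + 15×256 + 8×16 + 13 = 8077 (decimal)
Compare 1219 vs 8077: larger = 8077
8077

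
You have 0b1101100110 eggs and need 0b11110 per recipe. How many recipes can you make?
Convert 0b1101100110 (binary) → 512 + 256 + 64 + 32 + 4 + 2 = 870 (decimal)
Convert 0b11110 (binary) → 16 + 8 + 4 + 2 = 30 (decimal)
Compute 870 ÷ 30 = 29
29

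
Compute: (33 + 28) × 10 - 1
Parentheses first: 33 + 28 = 61
Multiply: 61 × 10 = 610
Subtract: 610 - 1 = 609
609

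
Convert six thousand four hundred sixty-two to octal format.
Convert six thousand four hundred sixty-two (English words) → 6×1000 + 4×100 + 62 = 6462 (decimal)
Convert 6462 (decimal) → 6462 = 1×4096 + 4×512 + 4×64 + 7×8 + 6 → 0o14476 (octal)
0o14476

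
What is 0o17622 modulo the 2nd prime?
Convert 0o17622 (octal) → 1×4096 + 7×512 + 6×64 + 2×8 + 2 = 8082 (decimal)
Convert the 2nd prime (prime index) → 3 (decimal)
Compute 8082 mod 3 = 0
0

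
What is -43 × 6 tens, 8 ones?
Convert 6 tens, 8 ones (place-value notation) → 6×10 + 8 = 68 (decimal)
Compute -43 × 68 = -2924
-2924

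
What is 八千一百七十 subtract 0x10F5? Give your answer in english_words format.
Convert 八千一百七十 (Chinese numeral) → 8×1000 + 1×100 + 7×10 = 8170 (decimal)
Convert 0x10F5 (hexadecimal) → 1×4096 + 15×16 + 5 = 4341 (decimal)
Compute 8170 - 4341 = 3829
Convert 3829 (decimal) → 3829 = 3×1000 + 8×100 + 29 → three thousand eight hundred twenty-nine (English words)
three thousand eight hundred twenty-nine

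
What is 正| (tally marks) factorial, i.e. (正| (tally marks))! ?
Convert 正| (tally marks) → 5 + 1 = 6 (decimal)
Compute 6! = 720
720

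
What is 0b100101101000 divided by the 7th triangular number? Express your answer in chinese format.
Convert 0b100101101000 (binary) → 2048 + 256 + 64 + 32 + 8 = 2408 (decimal)
Convert the 7th triangular number (triangular index) → 7×8/2 = 28 (decimal)
Compute 2408 ÷ 28 = 86
Convert 86 (decimal) → 86 = 8×10 + 6 → 八十六 (Chinese numeral)
八十六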